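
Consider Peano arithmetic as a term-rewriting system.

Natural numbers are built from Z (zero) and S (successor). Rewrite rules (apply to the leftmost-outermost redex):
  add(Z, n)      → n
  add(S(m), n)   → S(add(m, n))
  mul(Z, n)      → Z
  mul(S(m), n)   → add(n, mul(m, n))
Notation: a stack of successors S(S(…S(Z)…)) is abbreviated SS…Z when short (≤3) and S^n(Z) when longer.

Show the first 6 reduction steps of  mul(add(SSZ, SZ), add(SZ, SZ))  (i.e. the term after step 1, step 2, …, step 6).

  start: mul(add(SSZ, SZ), add(SZ, SZ))
  →1  mul(S(add(SZ, SZ)), add(SZ, SZ))
  →2  add(add(SZ, SZ), mul(add(SZ, SZ), add(SZ, SZ)))
  →3  add(S(add(Z, SZ)), mul(add(SZ, SZ), add(SZ, SZ)))
  →4  S(add(add(Z, SZ), mul(add(SZ, SZ), add(SZ, SZ))))
  →5  S(add(SZ, mul(add(SZ, SZ), add(SZ, SZ))))
  →6  S(S(add(Z, mul(add(SZ, SZ), add(SZ, SZ)))))

Answer: after 6 steps: S(S(add(Z, mul(add(SZ, SZ), add(SZ, SZ)))))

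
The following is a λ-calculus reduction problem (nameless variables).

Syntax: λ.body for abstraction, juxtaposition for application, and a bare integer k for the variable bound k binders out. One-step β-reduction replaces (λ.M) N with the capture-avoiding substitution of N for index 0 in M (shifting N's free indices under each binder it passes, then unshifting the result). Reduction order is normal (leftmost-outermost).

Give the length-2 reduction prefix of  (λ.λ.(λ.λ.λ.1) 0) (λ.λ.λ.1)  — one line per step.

Answer: after 2 steps: λ.λ.λ.1

Derivation:
  start: (λ.λ.(λ.λ.λ.1) 0) (λ.λ.λ.1)
  step 1: λ.(λ.λ.λ.1) 0
  step 2: λ.λ.λ.1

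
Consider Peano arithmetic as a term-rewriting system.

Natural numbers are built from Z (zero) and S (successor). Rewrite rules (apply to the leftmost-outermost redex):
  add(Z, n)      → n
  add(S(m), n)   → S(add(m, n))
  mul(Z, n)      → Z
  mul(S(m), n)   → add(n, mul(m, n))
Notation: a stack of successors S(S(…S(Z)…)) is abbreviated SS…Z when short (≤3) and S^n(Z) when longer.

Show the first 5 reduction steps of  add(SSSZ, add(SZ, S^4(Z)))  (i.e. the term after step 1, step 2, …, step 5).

Answer: after 5 steps: S(S(S(S(add(Z, S^4(Z))))))

Reduction:
  start: add(SSSZ, add(SZ, S^4(Z)))
  →1  S(add(SSZ, add(SZ, S^4(Z))))
  →2  S(S(add(SZ, add(SZ, S^4(Z)))))
  →3  S(S(S(add(Z, add(SZ, S^4(Z))))))
  →4  S(S(S(add(SZ, S^4(Z)))))
  →5  S(S(S(S(add(Z, S^4(Z))))))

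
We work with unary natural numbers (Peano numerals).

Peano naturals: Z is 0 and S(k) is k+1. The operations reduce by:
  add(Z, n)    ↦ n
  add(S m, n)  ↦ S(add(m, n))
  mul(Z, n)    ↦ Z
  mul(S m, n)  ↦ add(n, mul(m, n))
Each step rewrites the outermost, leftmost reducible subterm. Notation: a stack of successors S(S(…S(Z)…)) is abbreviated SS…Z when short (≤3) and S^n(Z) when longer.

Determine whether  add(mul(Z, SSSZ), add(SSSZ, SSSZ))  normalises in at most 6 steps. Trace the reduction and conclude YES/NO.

  start: add(mul(Z, SSSZ), add(SSSZ, SSSZ))
  [1] add(Z, add(SSSZ, SSSZ))
  [2] add(SSSZ, SSSZ)
  [3] S(add(SSZ, SSSZ))
  [4] S(S(add(SZ, SSSZ)))
  [5] S(S(S(add(Z, SSSZ))))
  [6] S^6(Z)

Answer: YES — reaches normal form S^6(Z) in 6 ≤ 6 steps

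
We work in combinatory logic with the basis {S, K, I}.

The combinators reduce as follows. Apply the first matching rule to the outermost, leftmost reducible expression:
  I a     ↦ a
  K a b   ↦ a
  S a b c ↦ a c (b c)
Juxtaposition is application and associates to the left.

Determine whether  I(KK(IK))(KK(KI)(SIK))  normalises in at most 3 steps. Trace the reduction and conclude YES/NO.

  start: I(KK(IK))(KK(KI)(SIK))
  step 1: KK(IK)(KK(KI)(SIK))
  step 2: K(KK(KI)(SIK))
  step 3: K(K(SIK))

Answer: YES — reaches normal form K(K(SIK)) in 3 ≤ 3 steps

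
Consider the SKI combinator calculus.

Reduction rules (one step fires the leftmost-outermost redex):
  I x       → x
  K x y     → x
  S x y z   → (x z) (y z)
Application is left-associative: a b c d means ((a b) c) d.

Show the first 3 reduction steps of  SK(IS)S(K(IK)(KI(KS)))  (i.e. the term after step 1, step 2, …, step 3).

Answer: after 3 steps: S(IK)

Derivation:
  start: SK(IS)S(K(IK)(KI(KS)))
  →1  KS(ISS)(K(IK)(KI(KS)))
  →2  S(K(IK)(KI(KS)))
  →3  S(IK)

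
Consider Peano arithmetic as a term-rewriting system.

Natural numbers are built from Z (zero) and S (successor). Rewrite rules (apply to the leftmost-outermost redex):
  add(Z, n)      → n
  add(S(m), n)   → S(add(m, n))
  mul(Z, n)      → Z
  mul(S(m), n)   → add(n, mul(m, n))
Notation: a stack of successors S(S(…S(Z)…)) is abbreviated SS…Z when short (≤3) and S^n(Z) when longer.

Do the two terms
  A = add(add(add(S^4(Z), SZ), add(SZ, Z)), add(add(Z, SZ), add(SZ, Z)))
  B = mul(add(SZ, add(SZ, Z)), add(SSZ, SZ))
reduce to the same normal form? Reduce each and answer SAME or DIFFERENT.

Answer: DIFFERENT — A ⇓ S^8(Z), B ⇓ S^6(Z)

Derivation:
Term A:
  start: add(add(add(S^4(Z), SZ), add(SZ, Z)), add(add(Z, SZ), add(SZ, Z)))
  [1] add(add(S(add(SSSZ, SZ)), add(SZ, Z)), add(add(Z, SZ), add(SZ, Z)))
  [2] add(S(add(add(SSSZ, SZ), add(SZ, Z))), add(add(Z, SZ), add(SZ, Z)))
  [3] S(add(add(add(SSSZ, SZ), add(SZ, Z)), add(add(Z, SZ), add(SZ, Z))))
  [4] S(add(add(S(add(SSZ, SZ)), add(SZ, Z)), add(add(Z, SZ), add(SZ, Z))))
  [5] S(add(S(add(add(SSZ, SZ), add(SZ, Z))), add(add(Z, SZ), add(SZ, Z))))
  [6] S(S(add(add(add(SSZ, SZ), add(SZ, Z)), add(add(Z, SZ), add(SZ, Z)))))
  [7] S(S(add(add(S(add(SZ, SZ)), add(SZ, Z)), add(add(Z, SZ), add(SZ, Z)))))
  [8] S(S(add(S(add(add(SZ, SZ), add(SZ, Z))), add(add(Z, SZ), add(SZ, Z)))))
  [9] S(S(S(add(add(add(SZ, SZ), add(SZ, Z)), add(add(Z, SZ), add(SZ, Z))))))
  [10] S(S(S(add(add(S(add(Z, SZ)), add(SZ, Z)), add(add(Z, SZ), add(SZ, Z))))))
  [11] S(S(S(add(S(add(add(Z, SZ), add(SZ, Z))), add(add(Z, SZ), add(SZ, Z))))))
  [12] S(S(S(S(add(add(add(Z, SZ), add(SZ, Z)), add(add(Z, SZ), add(SZ, Z)))))))
  [13] S(S(S(S(add(add(SZ, add(SZ, Z)), add(add(Z, SZ), add(SZ, Z)))))))
  [14] S(S(S(S(add(S(add(Z, add(SZ, Z))), add(add(Z, SZ), add(SZ, Z)))))))
  [15] S(S(S(S(S(add(add(Z, add(SZ, Z)), add(add(Z, SZ), add(SZ, Z))))))))
  [16] S(S(S(S(S(add(add(SZ, Z), add(add(Z, SZ), add(SZ, Z))))))))
  [17] S(S(S(S(S(add(S(add(Z, Z)), add(add(Z, SZ), add(SZ, Z))))))))
  [18] S(S(S(S(S(S(add(add(Z, Z), add(add(Z, SZ), add(SZ, Z)))))))))
  [19] S(S(S(S(S(S(add(Z, add(add(Z, SZ), add(SZ, Z)))))))))
  [20] S(S(S(S(S(S(add(add(Z, SZ), add(SZ, Z))))))))
  [21] S(S(S(S(S(S(add(SZ, add(SZ, Z))))))))
  [22] S(S(S(S(S(S(S(add(Z, add(SZ, Z)))))))))
  [23] S(S(S(S(S(S(S(add(SZ, Z))))))))
  [24] S(S(S(S(S(S(S(S(add(Z, Z)))))))))
  [25] S^8(Z)

Term B:
  start: mul(add(SZ, add(SZ, Z)), add(SSZ, SZ))
  [1] mul(S(add(Z, add(SZ, Z))), add(SSZ, SZ))
  [2] add(add(SSZ, SZ), mul(add(Z, add(SZ, Z)), add(SSZ, SZ)))
  [3] add(S(add(SZ, SZ)), mul(add(Z, add(SZ, Z)), add(SSZ, SZ)))
  [4] S(add(add(SZ, SZ), mul(add(Z, add(SZ, Z)), add(SSZ, SZ))))
  [5] S(add(S(add(Z, SZ)), mul(add(Z, add(SZ, Z)), add(SSZ, SZ))))
  [6] S(S(add(add(Z, SZ), mul(add(Z, add(SZ, Z)), add(SSZ, SZ)))))
  [7] S(S(add(SZ, mul(add(Z, add(SZ, Z)), add(SSZ, SZ)))))
  [8] S(S(S(add(Z, mul(add(Z, add(SZ, Z)), add(SSZ, SZ))))))
  [9] S(S(S(mul(add(Z, add(SZ, Z)), add(SSZ, SZ)))))
  [10] S(S(S(mul(add(SZ, Z), add(SSZ, SZ)))))
  [11] S(S(S(mul(S(add(Z, Z)), add(SSZ, SZ)))))
  [12] S(S(S(add(add(SSZ, SZ), mul(add(Z, Z), add(SSZ, SZ))))))
  [13] S(S(S(add(S(add(SZ, SZ)), mul(add(Z, Z), add(SSZ, SZ))))))
  [14] S(S(S(S(add(add(SZ, SZ), mul(add(Z, Z), add(SSZ, SZ)))))))
  [15] S(S(S(S(add(S(add(Z, SZ)), mul(add(Z, Z), add(SSZ, SZ)))))))
  [16] S(S(S(S(S(add(add(Z, SZ), mul(add(Z, Z), add(SSZ, SZ))))))))
  [17] S(S(S(S(S(add(SZ, mul(add(Z, Z), add(SSZ, SZ))))))))
  [18] S(S(S(S(S(S(add(Z, mul(add(Z, Z), add(SSZ, SZ)))))))))
  [19] S(S(S(S(S(S(mul(add(Z, Z), add(SSZ, SZ))))))))
  [20] S(S(S(S(S(S(mul(Z, add(SSZ, SZ))))))))
  [21] S^6(Z)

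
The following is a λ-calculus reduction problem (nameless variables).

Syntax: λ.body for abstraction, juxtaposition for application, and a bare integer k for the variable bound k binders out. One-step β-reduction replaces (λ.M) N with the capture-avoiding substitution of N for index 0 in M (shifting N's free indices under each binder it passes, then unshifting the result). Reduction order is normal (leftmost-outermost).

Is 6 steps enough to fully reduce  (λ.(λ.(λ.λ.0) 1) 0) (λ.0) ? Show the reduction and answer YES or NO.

  start: (λ.(λ.(λ.λ.0) 1) 0) (λ.0)
  →1  (λ.(λ.λ.0) (λ.0)) (λ.0)
  →2  (λ.λ.0) (λ.0)
  →3  λ.0

Answer: YES — reaches normal form λ.0 in 3 ≤ 6 steps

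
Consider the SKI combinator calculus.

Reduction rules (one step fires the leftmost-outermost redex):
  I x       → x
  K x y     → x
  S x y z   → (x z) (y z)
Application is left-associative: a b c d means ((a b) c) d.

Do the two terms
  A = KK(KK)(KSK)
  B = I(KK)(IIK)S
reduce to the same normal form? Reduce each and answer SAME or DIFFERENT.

Answer: SAME — A ⇓ KS, B ⇓ KS

Working:
Term A:
  start: KK(KK)(KSK)
  step 1: K(KSK)
  step 2: KS

Term B:
  start: I(KK)(IIK)S
  step 1: KK(IIK)S
  step 2: KS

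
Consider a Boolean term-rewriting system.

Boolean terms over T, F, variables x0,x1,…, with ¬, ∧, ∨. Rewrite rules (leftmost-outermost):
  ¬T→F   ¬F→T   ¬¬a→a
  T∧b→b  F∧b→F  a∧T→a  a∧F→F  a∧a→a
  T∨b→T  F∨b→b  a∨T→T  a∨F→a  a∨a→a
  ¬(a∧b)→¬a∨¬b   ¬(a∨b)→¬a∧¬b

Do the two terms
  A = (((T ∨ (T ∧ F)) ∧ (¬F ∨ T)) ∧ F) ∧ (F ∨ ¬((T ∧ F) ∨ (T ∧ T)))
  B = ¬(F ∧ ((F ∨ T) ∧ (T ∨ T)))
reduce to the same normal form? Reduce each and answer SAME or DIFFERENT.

Answer: DIFFERENT — A ⇓ F, B ⇓ T

Derivation:
Term A:
  start: (((T ∨ (T ∧ F)) ∧ (¬F ∨ T)) ∧ F) ∧ (F ∨ ¬((T ∧ F) ∨ (T ∧ T)))
  step 1: F ∧ (F ∨ ¬((T ∧ F) ∨ (T ∧ T)))
  step 2: F

Term B:
  start: ¬(F ∧ ((F ∨ T) ∧ (T ∨ T)))
  step 1: ¬F ∨ ¬((F ∨ T) ∧ (T ∨ T))
  step 2: T ∨ ¬((F ∨ T) ∧ (T ∨ T))
  step 3: T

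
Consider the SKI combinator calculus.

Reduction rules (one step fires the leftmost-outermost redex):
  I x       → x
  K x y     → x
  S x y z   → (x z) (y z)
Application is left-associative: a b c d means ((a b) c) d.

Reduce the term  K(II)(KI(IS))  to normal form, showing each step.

Answer: normal form = I  (in 2 steps)

Derivation:
  start: K(II)(KI(IS))
  →1  II
  →2  I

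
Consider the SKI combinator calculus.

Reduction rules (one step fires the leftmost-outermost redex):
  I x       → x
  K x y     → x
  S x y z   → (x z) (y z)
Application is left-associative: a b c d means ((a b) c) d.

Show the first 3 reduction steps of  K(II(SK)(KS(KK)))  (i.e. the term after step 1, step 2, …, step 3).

  start: K(II(SK)(KS(KK)))
  step 1: K(I(SK)(KS(KK)))
  step 2: K(SK(KS(KK)))
  step 3: K(SKS)

Answer: after 3 steps: K(SKS)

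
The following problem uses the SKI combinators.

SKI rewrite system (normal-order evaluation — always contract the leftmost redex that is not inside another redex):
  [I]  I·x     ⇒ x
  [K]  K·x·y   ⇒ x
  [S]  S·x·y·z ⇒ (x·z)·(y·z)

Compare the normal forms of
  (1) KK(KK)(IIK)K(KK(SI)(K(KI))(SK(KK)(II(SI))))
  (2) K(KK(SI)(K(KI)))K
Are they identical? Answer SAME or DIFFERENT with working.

Term A:
  start: KK(KK)(IIK)K(KK(SI)(K(KI))(SK(KK)(II(SI))))
  →1  K(IIK)K(KK(SI)(K(KI))(SK(KK)(II(SI))))
  →2  IIK(KK(SI)(K(KI))(SK(KK)(II(SI))))
  →3  IK(KK(SI)(K(KI))(SK(KK)(II(SI))))
  →4  K(KK(SI)(K(KI))(SK(KK)(II(SI))))
  →5  K(K(K(KI))(SK(KK)(II(SI))))
  →6  K(K(KI))

Term B:
  start: K(KK(SI)(K(KI)))K
  →1  KK(SI)(K(KI))
  →2  K(K(KI))

Answer: SAME — A ⇓ K(K(KI)), B ⇓ K(K(KI))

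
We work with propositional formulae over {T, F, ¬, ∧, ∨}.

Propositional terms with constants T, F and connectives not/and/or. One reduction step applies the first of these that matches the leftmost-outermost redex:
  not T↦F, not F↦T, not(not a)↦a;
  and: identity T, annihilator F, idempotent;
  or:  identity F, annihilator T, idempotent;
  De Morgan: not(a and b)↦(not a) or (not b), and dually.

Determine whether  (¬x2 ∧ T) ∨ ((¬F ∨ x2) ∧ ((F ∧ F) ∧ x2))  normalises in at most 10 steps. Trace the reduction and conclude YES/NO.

Answer: YES — reaches normal form ¬x2 in 7 ≤ 10 steps

Working:
  start: (¬x2 ∧ T) ∨ ((¬F ∨ x2) ∧ ((F ∧ F) ∧ x2))
  step 1: ¬x2 ∨ ((¬F ∨ x2) ∧ ((F ∧ F) ∧ x2))
  step 2: ¬x2 ∨ ((T ∨ x2) ∧ ((F ∧ F) ∧ x2))
  step 3: ¬x2 ∨ (T ∧ ((F ∧ F) ∧ x2))
  step 4: ¬x2 ∨ ((F ∧ F) ∧ x2)
  step 5: ¬x2 ∨ (F ∧ x2)
  step 6: ¬x2 ∨ F
  step 7: ¬x2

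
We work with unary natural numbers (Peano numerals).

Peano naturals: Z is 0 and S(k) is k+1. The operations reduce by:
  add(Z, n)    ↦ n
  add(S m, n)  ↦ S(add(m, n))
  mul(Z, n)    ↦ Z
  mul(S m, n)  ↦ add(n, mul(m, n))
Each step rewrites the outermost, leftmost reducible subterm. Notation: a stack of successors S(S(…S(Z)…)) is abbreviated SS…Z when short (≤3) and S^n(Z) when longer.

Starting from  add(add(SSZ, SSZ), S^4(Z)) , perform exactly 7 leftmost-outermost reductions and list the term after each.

Answer: after 7 steps: S(S(S(S(add(Z, S^4(Z))))))

Reduction:
  start: add(add(SSZ, SSZ), S^4(Z))
  →1  add(S(add(SZ, SSZ)), S^4(Z))
  →2  S(add(add(SZ, SSZ), S^4(Z)))
  →3  S(add(S(add(Z, SSZ)), S^4(Z)))
  →4  S(S(add(add(Z, SSZ), S^4(Z))))
  →5  S(S(add(SSZ, S^4(Z))))
  →6  S(S(S(add(SZ, S^4(Z)))))
  →7  S(S(S(S(add(Z, S^4(Z))))))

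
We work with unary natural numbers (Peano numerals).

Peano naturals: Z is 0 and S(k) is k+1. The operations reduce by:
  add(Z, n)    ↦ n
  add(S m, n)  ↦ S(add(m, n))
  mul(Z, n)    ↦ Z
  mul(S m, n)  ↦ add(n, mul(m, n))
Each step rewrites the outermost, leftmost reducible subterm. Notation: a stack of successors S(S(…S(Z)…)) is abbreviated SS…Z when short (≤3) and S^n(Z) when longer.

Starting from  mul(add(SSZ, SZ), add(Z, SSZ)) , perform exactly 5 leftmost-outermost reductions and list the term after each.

  start: mul(add(SSZ, SZ), add(Z, SSZ))
  [1] mul(S(add(SZ, SZ)), add(Z, SSZ))
  [2] add(add(Z, SSZ), mul(add(SZ, SZ), add(Z, SSZ)))
  [3] add(SSZ, mul(add(SZ, SZ), add(Z, SSZ)))
  [4] S(add(SZ, mul(add(SZ, SZ), add(Z, SSZ))))
  [5] S(S(add(Z, mul(add(SZ, SZ), add(Z, SSZ)))))

Answer: after 5 steps: S(S(add(Z, mul(add(SZ, SZ), add(Z, SSZ)))))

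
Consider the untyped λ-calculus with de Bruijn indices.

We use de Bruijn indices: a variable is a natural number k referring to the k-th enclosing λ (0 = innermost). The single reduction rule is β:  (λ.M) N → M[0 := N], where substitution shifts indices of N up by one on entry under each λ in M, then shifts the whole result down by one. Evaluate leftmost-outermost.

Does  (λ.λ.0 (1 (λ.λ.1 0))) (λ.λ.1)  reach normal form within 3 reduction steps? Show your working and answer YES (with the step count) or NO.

  start: (λ.λ.0 (1 (λ.λ.1 0))) (λ.λ.1)
  step 1: λ.0 ((λ.λ.1) (λ.λ.1 0))
  step 2: λ.0 (λ.λ.λ.1 0)

Answer: YES — reaches normal form λ.0 (λ.λ.λ.1 0) in 2 ≤ 3 steps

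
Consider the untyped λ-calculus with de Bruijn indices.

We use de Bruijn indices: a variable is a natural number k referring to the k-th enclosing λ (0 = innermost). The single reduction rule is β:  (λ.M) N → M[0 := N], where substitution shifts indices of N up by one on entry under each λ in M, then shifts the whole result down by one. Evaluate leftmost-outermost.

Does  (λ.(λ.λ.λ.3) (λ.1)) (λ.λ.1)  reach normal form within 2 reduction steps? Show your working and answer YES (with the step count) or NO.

Answer: YES — reaches normal form λ.λ.λ.λ.1 in 2 ≤ 2 steps

Derivation:
  start: (λ.(λ.λ.λ.3) (λ.1)) (λ.λ.1)
  [1] (λ.λ.λ.λ.λ.1) (λ.λ.λ.1)
  [2] λ.λ.λ.λ.1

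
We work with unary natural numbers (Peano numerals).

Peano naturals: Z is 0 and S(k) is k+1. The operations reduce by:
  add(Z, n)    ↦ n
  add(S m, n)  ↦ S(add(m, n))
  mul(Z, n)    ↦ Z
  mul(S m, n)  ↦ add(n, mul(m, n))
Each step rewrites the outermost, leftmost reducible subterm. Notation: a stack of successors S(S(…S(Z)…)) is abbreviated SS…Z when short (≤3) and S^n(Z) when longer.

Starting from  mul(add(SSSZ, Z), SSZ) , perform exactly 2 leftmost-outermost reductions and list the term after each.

  start: mul(add(SSSZ, Z), SSZ)
  [1] mul(S(add(SSZ, Z)), SSZ)
  [2] add(SSZ, mul(add(SSZ, Z), SSZ))

Answer: after 2 steps: add(SSZ, mul(add(SSZ, Z), SSZ))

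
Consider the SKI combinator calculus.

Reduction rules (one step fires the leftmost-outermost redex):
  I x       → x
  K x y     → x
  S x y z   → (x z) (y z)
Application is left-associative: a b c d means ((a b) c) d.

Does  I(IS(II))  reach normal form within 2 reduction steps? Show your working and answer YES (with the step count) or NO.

Answer: NO — after 2 steps the term is S(II), not yet normal

Working:
  start: I(IS(II))
  →1  IS(II)
  →2  S(II)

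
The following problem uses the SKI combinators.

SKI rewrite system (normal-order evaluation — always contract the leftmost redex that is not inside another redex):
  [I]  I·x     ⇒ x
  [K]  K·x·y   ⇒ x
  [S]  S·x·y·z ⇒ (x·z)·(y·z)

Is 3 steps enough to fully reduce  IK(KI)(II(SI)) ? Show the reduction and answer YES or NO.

  start: IK(KI)(II(SI))
  →1  K(KI)(II(SI))
  →2  KI

Answer: YES — reaches normal form KI in 2 ≤ 3 steps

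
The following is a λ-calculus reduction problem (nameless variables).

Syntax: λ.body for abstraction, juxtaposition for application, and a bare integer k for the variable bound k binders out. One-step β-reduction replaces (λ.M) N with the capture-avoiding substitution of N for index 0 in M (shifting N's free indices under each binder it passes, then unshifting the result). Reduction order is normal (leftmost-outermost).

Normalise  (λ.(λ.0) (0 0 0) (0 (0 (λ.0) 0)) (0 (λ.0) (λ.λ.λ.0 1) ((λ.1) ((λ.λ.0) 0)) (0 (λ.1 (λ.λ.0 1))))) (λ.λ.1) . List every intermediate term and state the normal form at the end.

Answer: normal form = λ.λ.0  (in 9 steps)

Reduction:
  start: (λ.(λ.0) (0 0 0) (0 (0 (λ.0) 0)) (0 (λ.0) (λ.λ.λ.0 1) ((λ.1) ((λ.λ.0) 0)) (0 (λ.1 (λ.λ.0 1))))) (λ.λ.1)
  →1  (λ.0) ((λ.λ.1) (λ.λ.1) (λ.λ.1)) ((λ.λ.1) ((λ.λ.1) (λ.0) (λ.λ.1))) ((λ.λ.1) (λ.0) (λ.λ.λ.0 1) ((λ.λ.λ.1) ((λ.λ.0) (λ.λ.1))) ((λ.λ.1) (λ.(λ.λ.1) (λ.λ.0 1))))
  →2  (λ.λ.1) (λ.λ.1) (λ.λ.1) ((λ.λ.1) ((λ.λ.1) (λ.0) (λ.λ.1))) ((λ.λ.1) (λ.0) (λ.λ.λ.0 1) ((λ.λ.λ.1) ((λ.λ.0) (λ.λ.1))) ((λ.λ.1) (λ.(λ.λ.1) (λ.λ.0 1))))
  →3  (λ.λ.λ.1) (λ.λ.1) ((λ.λ.1) ((λ.λ.1) (λ.0) (λ.λ.1))) ((λ.λ.1) (λ.0) (λ.λ.λ.0 1) ((λ.λ.λ.1) ((λ.λ.0) (λ.λ.1))) ((λ.λ.1) (λ.(λ.λ.1) (λ.λ.0 1))))
  →4  (λ.λ.1) ((λ.λ.1) ((λ.λ.1) (λ.0) (λ.λ.1))) ((λ.λ.1) (λ.0) (λ.λ.λ.0 1) ((λ.λ.λ.1) ((λ.λ.0) (λ.λ.1))) ((λ.λ.1) (λ.(λ.λ.1) (λ.λ.0 1))))
  →5  (λ.(λ.λ.1) ((λ.λ.1) (λ.0) (λ.λ.1))) ((λ.λ.1) (λ.0) (λ.λ.λ.0 1) ((λ.λ.λ.1) ((λ.λ.0) (λ.λ.1))) ((λ.λ.1) (λ.(λ.λ.1) (λ.λ.0 1))))
  →6  (λ.λ.1) ((λ.λ.1) (λ.0) (λ.λ.1))
  →7  λ.(λ.λ.1) (λ.0) (λ.λ.1)
  →8  λ.(λ.λ.0) (λ.λ.1)
  →9  λ.λ.0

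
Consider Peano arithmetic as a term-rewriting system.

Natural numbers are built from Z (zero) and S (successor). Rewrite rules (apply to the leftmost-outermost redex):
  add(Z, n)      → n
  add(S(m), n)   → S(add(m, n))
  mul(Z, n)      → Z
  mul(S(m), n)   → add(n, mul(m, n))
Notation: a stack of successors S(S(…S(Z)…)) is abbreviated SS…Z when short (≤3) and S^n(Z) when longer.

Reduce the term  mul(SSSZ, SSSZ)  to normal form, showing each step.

Answer: normal form = S^9(Z)  (in 16 steps)

Working:
  start: mul(SSSZ, SSSZ)
  step 1: add(SSSZ, mul(SSZ, SSSZ))
  step 2: S(add(SSZ, mul(SSZ, SSSZ)))
  step 3: S(S(add(SZ, mul(SSZ, SSSZ))))
  step 4: S(S(S(add(Z, mul(SSZ, SSSZ)))))
  step 5: S(S(S(mul(SSZ, SSSZ))))
  step 6: S(S(S(add(SSSZ, mul(SZ, SSSZ)))))
  step 7: S(S(S(S(add(SSZ, mul(SZ, SSSZ))))))
  step 8: S(S(S(S(S(add(SZ, mul(SZ, SSSZ)))))))
  step 9: S(S(S(S(S(S(add(Z, mul(SZ, SSSZ))))))))
  step 10: S(S(S(S(S(S(mul(SZ, SSSZ)))))))
  step 11: S(S(S(S(S(S(add(SSSZ, mul(Z, SSSZ))))))))
  step 12: S(S(S(S(S(S(S(add(SSZ, mul(Z, SSSZ)))))))))
  step 13: S(S(S(S(S(S(S(S(add(SZ, mul(Z, SSSZ))))))))))
  step 14: S(S(S(S(S(S(S(S(S(add(Z, mul(Z, SSSZ)))))))))))
  step 15: S(S(S(S(S(S(S(S(S(mul(Z, SSSZ))))))))))
  step 16: S^9(Z)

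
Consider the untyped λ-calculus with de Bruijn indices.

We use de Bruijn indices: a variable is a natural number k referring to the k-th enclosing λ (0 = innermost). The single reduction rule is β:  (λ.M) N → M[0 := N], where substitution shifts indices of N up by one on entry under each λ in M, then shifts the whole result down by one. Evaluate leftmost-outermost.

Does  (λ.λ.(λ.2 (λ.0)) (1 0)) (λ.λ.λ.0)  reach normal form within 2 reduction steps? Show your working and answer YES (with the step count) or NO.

  start: (λ.λ.(λ.2 (λ.0)) (1 0)) (λ.λ.λ.0)
  [1] λ.(λ.(λ.λ.λ.0) (λ.0)) ((λ.λ.λ.0) 0)
  [2] λ.(λ.λ.λ.0) (λ.0)

Answer: NO — after 2 steps the term is λ.(λ.λ.λ.0) (λ.0), not yet normal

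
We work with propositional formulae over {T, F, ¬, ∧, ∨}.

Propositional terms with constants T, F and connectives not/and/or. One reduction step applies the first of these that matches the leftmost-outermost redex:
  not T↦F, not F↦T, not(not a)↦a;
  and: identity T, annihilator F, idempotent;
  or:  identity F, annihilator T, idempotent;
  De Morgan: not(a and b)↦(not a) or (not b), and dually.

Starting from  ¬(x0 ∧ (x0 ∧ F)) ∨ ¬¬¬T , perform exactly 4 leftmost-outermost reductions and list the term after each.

  start: ¬(x0 ∧ (x0 ∧ F)) ∨ ¬¬¬T
  →1  (¬x0 ∨ ¬(x0 ∧ F)) ∨ ¬¬¬T
  →2  (¬x0 ∨ (¬x0 ∨ ¬F)) ∨ ¬¬¬T
  →3  (¬x0 ∨ (¬x0 ∨ T)) ∨ ¬¬¬T
  →4  (¬x0 ∨ T) ∨ ¬¬¬T

Answer: after 4 steps: (¬x0 ∨ T) ∨ ¬¬¬T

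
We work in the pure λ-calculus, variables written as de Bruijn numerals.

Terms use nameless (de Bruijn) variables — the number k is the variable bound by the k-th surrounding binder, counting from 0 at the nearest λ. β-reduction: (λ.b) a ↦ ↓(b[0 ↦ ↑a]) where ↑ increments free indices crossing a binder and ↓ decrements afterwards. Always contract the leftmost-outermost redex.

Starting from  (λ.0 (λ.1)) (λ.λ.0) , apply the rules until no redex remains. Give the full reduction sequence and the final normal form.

Answer: normal form = λ.0  (in 2 steps)

Reduction:
  start: (λ.0 (λ.1)) (λ.λ.0)
  [1] (λ.λ.0) (λ.λ.λ.0)
  [2] λ.0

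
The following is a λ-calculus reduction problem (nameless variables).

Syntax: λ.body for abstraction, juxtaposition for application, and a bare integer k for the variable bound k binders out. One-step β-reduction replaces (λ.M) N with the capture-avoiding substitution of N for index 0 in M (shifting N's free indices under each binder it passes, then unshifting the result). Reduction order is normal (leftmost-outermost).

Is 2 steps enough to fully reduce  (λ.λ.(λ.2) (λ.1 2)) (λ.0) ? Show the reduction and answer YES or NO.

  start: (λ.λ.(λ.2) (λ.1 2)) (λ.0)
  step 1: λ.(λ.λ.0) (λ.1 (λ.0))
  step 2: λ.λ.0

Answer: YES — reaches normal form λ.λ.0 in 2 ≤ 2 steps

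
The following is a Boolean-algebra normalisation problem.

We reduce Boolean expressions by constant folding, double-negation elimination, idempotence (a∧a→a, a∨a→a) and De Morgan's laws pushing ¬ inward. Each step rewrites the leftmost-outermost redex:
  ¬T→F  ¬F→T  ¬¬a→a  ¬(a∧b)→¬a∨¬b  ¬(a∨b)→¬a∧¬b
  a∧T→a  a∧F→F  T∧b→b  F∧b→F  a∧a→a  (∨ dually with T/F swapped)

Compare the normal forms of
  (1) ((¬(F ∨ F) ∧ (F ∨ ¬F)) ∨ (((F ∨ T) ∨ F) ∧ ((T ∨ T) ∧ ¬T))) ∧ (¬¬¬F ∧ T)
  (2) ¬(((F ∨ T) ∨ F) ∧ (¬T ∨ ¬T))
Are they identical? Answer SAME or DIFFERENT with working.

Answer: SAME — A ⇓ T, B ⇓ T

Derivation:
Term A:
  start: ((¬(F ∨ F) ∧ (F ∨ ¬F)) ∨ (((F ∨ T) ∨ F) ∧ ((T ∨ T) ∧ ¬T))) ∧ (¬¬¬F ∧ T)
  →1  (((¬F ∧ ¬F) ∧ (F ∨ ¬F)) ∨ (((F ∨ T) ∨ F) ∧ ((T ∨ T) ∧ ¬T))) ∧ (¬¬¬F ∧ T)
  →2  ((¬F ∧ (F ∨ ¬F)) ∨ (((F ∨ T) ∨ F) ∧ ((T ∨ T) ∧ ¬T))) ∧ (¬¬¬F ∧ T)
  →3  ((T ∧ (F ∨ ¬F)) ∨ (((F ∨ T) ∨ F) ∧ ((T ∨ T) ∧ ¬T))) ∧ (¬¬¬F ∧ T)
  →4  ((F ∨ ¬F) ∨ (((F ∨ T) ∨ F) ∧ ((T ∨ T) ∧ ¬T))) ∧ (¬¬¬F ∧ T)
  →5  (¬F ∨ (((F ∨ T) ∨ F) ∧ ((T ∨ T) ∧ ¬T))) ∧ (¬¬¬F ∧ T)
  →6  (T ∨ (((F ∨ T) ∨ F) ∧ ((T ∨ T) ∧ ¬T))) ∧ (¬¬¬F ∧ T)
  →7  T ∧ (¬¬¬F ∧ T)
  →8  ¬¬¬F ∧ T
  →9  ¬¬¬F
  →10  ¬F
  →11  T

Term B:
  start: ¬(((F ∨ T) ∨ F) ∧ (¬T ∨ ¬T))
  →1  ¬((F ∨ T) ∨ F) ∨ ¬(¬T ∨ ¬T)
  →2  (¬(F ∨ T) ∧ ¬F) ∨ ¬(¬T ∨ ¬T)
  →3  ((¬F ∧ ¬T) ∧ ¬F) ∨ ¬(¬T ∨ ¬T)
  →4  ((T ∧ ¬T) ∧ ¬F) ∨ ¬(¬T ∨ ¬T)
  →5  (¬T ∧ ¬F) ∨ ¬(¬T ∨ ¬T)
  →6  (F ∧ ¬F) ∨ ¬(¬T ∨ ¬T)
  →7  F ∨ ¬(¬T ∨ ¬T)
  →8  ¬(¬T ∨ ¬T)
  →9  ¬¬T ∧ ¬¬T
  →10  ¬¬T
  →11  T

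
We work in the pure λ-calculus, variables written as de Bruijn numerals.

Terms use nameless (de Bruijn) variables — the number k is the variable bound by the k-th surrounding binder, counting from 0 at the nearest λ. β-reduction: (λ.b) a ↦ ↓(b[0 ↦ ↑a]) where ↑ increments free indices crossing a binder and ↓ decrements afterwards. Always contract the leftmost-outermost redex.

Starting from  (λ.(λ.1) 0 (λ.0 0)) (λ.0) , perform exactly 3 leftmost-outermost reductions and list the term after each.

Answer: after 3 steps: λ.0 0

Working:
  start: (λ.(λ.1) 0 (λ.0 0)) (λ.0)
  step 1: (λ.λ.0) (λ.0) (λ.0 0)
  step 2: (λ.0) (λ.0 0)
  step 3: λ.0 0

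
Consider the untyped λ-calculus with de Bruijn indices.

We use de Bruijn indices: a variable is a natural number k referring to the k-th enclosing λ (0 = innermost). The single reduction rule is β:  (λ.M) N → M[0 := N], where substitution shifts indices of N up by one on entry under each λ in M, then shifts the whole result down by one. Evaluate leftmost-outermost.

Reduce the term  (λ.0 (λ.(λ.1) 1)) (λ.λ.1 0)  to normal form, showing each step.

  start: (λ.0 (λ.(λ.1) 1)) (λ.λ.1 0)
  [1] (λ.λ.1 0) (λ.(λ.1) (λ.λ.1 0))
  [2] λ.(λ.(λ.1) (λ.λ.1 0)) 0
  [3] λ.(λ.1) (λ.λ.1 0)
  [4] λ.0

Answer: normal form = λ.0  (in 4 steps)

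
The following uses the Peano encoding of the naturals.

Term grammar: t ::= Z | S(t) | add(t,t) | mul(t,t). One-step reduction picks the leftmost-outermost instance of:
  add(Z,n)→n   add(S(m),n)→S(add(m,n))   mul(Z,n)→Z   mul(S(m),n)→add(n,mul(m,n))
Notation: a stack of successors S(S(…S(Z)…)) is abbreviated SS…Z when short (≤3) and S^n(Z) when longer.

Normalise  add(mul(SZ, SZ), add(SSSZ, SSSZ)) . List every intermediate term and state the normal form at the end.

Answer: normal form = S^7(Z)  (in 10 steps)

Reduction:
  start: add(mul(SZ, SZ), add(SSSZ, SSSZ))
  [1] add(add(SZ, mul(Z, SZ)), add(SSSZ, SSSZ))
  [2] add(S(add(Z, mul(Z, SZ))), add(SSSZ, SSSZ))
  [3] S(add(add(Z, mul(Z, SZ)), add(SSSZ, SSSZ)))
  [4] S(add(mul(Z, SZ), add(SSSZ, SSSZ)))
  [5] S(add(Z, add(SSSZ, SSSZ)))
  [6] S(add(SSSZ, SSSZ))
  [7] S(S(add(SSZ, SSSZ)))
  [8] S(S(S(add(SZ, SSSZ))))
  [9] S(S(S(S(add(Z, SSSZ)))))
  [10] S^7(Z)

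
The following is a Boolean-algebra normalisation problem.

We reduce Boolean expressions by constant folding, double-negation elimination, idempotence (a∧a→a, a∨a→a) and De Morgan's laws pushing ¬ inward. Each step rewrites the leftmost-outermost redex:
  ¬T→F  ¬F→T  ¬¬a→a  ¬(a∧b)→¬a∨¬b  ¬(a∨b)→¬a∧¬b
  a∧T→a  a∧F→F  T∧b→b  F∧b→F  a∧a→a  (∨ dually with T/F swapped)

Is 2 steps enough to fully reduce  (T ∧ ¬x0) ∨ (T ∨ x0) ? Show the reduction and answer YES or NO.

  start: (T ∧ ¬x0) ∨ (T ∨ x0)
  →1  ¬x0 ∨ (T ∨ x0)
  →2  ¬x0 ∨ T

Answer: NO — after 2 steps the term is ¬x0 ∨ T, not yet normal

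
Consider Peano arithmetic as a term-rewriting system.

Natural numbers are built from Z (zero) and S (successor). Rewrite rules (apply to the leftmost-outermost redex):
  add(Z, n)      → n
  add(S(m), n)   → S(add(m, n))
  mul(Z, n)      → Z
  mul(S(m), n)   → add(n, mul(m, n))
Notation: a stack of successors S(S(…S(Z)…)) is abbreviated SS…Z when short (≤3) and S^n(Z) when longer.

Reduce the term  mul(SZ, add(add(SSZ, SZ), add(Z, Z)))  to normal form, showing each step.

Answer: normal form = SSSZ  (in 14 steps)

Working:
  start: mul(SZ, add(add(SSZ, SZ), add(Z, Z)))
  step 1: add(add(add(SSZ, SZ), add(Z, Z)), mul(Z, add(add(SSZ, SZ), add(Z, Z))))
  step 2: add(add(S(add(SZ, SZ)), add(Z, Z)), mul(Z, add(add(SSZ, SZ), add(Z, Z))))
  step 3: add(S(add(add(SZ, SZ), add(Z, Z))), mul(Z, add(add(SSZ, SZ), add(Z, Z))))
  step 4: S(add(add(add(SZ, SZ), add(Z, Z)), mul(Z, add(add(SSZ, SZ), add(Z, Z)))))
  step 5: S(add(add(S(add(Z, SZ)), add(Z, Z)), mul(Z, add(add(SSZ, SZ), add(Z, Z)))))
  step 6: S(add(S(add(add(Z, SZ), add(Z, Z))), mul(Z, add(add(SSZ, SZ), add(Z, Z)))))
  step 7: S(S(add(add(add(Z, SZ), add(Z, Z)), mul(Z, add(add(SSZ, SZ), add(Z, Z))))))
  step 8: S(S(add(add(SZ, add(Z, Z)), mul(Z, add(add(SSZ, SZ), add(Z, Z))))))
  step 9: S(S(add(S(add(Z, add(Z, Z))), mul(Z, add(add(SSZ, SZ), add(Z, Z))))))
  step 10: S(S(S(add(add(Z, add(Z, Z)), mul(Z, add(add(SSZ, SZ), add(Z, Z)))))))
  step 11: S(S(S(add(add(Z, Z), mul(Z, add(add(SSZ, SZ), add(Z, Z)))))))
  step 12: S(S(S(add(Z, mul(Z, add(add(SSZ, SZ), add(Z, Z)))))))
  step 13: S(S(S(mul(Z, add(add(SSZ, SZ), add(Z, Z))))))
  step 14: SSSZ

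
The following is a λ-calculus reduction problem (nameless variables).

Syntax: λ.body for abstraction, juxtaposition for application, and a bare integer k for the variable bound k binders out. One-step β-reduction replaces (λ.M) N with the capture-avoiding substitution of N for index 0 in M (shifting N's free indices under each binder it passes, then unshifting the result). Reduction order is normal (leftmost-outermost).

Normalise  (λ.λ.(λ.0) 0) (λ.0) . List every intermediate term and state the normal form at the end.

  start: (λ.λ.(λ.0) 0) (λ.0)
  [1] λ.(λ.0) 0
  [2] λ.0

Answer: normal form = λ.0  (in 2 steps)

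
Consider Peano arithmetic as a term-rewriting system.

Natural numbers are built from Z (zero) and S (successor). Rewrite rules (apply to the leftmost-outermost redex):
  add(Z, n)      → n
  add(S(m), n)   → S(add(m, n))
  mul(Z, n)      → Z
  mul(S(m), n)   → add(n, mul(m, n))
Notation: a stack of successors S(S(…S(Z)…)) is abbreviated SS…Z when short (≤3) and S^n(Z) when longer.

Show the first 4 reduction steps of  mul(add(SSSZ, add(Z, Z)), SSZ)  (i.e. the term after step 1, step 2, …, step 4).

  start: mul(add(SSSZ, add(Z, Z)), SSZ)
  →1  mul(S(add(SSZ, add(Z, Z))), SSZ)
  →2  add(SSZ, mul(add(SSZ, add(Z, Z)), SSZ))
  →3  S(add(SZ, mul(add(SSZ, add(Z, Z)), SSZ)))
  →4  S(S(add(Z, mul(add(SSZ, add(Z, Z)), SSZ))))

Answer: after 4 steps: S(S(add(Z, mul(add(SSZ, add(Z, Z)), SSZ))))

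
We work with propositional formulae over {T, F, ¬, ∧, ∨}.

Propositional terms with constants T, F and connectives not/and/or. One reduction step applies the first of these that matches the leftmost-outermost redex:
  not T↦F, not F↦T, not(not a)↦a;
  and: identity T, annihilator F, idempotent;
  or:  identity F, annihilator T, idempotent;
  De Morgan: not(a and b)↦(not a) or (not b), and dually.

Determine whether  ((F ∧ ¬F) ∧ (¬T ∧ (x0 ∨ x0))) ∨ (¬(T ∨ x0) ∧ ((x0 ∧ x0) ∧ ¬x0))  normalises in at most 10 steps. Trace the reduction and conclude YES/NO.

  start: ((F ∧ ¬F) ∧ (¬T ∧ (x0 ∨ x0))) ∨ (¬(T ∨ x0) ∧ ((x0 ∧ x0) ∧ ¬x0))
  [1] (F ∧ (¬T ∧ (x0 ∨ x0))) ∨ (¬(T ∨ x0) ∧ ((x0 ∧ x0) ∧ ¬x0))
  [2] F ∨ (¬(T ∨ x0) ∧ ((x0 ∧ x0) ∧ ¬x0))
  [3] ¬(T ∨ x0) ∧ ((x0 ∧ x0) ∧ ¬x0)
  [4] (¬T ∧ ¬x0) ∧ ((x0 ∧ x0) ∧ ¬x0)
  [5] (F ∧ ¬x0) ∧ ((x0 ∧ x0) ∧ ¬x0)
  [6] F ∧ ((x0 ∧ x0) ∧ ¬x0)
  [7] F

Answer: YES — reaches normal form F in 7 ≤ 10 steps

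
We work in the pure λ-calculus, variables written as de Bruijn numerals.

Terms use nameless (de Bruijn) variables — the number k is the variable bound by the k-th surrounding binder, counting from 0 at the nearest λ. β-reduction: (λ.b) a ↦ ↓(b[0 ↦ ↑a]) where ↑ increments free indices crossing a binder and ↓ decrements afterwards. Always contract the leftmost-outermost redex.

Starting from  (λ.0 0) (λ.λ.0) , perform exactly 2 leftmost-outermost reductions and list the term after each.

  start: (λ.0 0) (λ.λ.0)
  →1  (λ.λ.0) (λ.λ.0)
  →2  λ.0

Answer: after 2 steps: λ.0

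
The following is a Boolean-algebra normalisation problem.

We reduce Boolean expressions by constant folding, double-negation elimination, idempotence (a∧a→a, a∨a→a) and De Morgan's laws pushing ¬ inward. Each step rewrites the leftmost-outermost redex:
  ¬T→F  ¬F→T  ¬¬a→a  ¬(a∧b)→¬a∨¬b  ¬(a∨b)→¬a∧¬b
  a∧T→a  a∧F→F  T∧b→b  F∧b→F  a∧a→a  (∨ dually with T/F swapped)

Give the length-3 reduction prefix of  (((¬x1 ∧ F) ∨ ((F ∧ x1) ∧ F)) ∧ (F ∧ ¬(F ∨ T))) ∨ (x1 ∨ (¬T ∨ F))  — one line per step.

  start: (((¬x1 ∧ F) ∨ ((F ∧ x1) ∧ F)) ∧ (F ∧ ¬(F ∨ T))) ∨ (x1 ∨ (¬T ∨ F))
  step 1: ((F ∨ ((F ∧ x1) ∧ F)) ∧ (F ∧ ¬(F ∨ T))) ∨ (x1 ∨ (¬T ∨ F))
  step 2: (((F ∧ x1) ∧ F) ∧ (F ∧ ¬(F ∨ T))) ∨ (x1 ∨ (¬T ∨ F))
  step 3: (F ∧ (F ∧ ¬(F ∨ T))) ∨ (x1 ∨ (¬T ∨ F))

Answer: after 3 steps: (F ∧ (F ∧ ¬(F ∨ T))) ∨ (x1 ∨ (¬T ∨ F))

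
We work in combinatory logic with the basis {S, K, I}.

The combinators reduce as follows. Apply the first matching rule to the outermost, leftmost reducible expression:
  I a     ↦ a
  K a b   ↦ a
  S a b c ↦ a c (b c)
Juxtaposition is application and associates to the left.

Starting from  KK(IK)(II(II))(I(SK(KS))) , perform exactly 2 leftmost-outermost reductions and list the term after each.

  start: KK(IK)(II(II))(I(SK(KS)))
  →1  K(II(II))(I(SK(KS)))
  →2  II(II)

Answer: after 2 steps: II(II)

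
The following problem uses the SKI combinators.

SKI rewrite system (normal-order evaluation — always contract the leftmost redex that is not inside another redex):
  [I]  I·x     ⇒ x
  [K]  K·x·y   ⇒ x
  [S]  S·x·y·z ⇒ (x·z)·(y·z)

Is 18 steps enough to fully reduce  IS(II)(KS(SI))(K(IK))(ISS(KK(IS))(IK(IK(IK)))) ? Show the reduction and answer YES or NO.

  start: IS(II)(KS(SI))(K(IK))(ISS(KK(IS))(IK(IK(IK))))
  step 1: S(II)(KS(SI))(K(IK))(ISS(KK(IS))(IK(IK(IK))))
  step 2: II(K(IK))(KS(SI)(K(IK)))(ISS(KK(IS))(IK(IK(IK))))
  step 3: I(K(IK))(KS(SI)(K(IK)))(ISS(KK(IS))(IK(IK(IK))))
  step 4: K(IK)(KS(SI)(K(IK)))(ISS(KK(IS))(IK(IK(IK))))
  step 5: IK(ISS(KK(IS))(IK(IK(IK))))
  step 6: K(ISS(KK(IS))(IK(IK(IK))))
  step 7: K(SS(KK(IS))(IK(IK(IK))))
  step 8: K(S(IK(IK(IK)))(KK(IS)(IK(IK(IK)))))
  step 9: K(S(K(IK(IK)))(KK(IS)(IK(IK(IK)))))
  step 10: K(S(K(K(IK)))(KK(IS)(IK(IK(IK)))))
  step 11: K(S(K(KK))(KK(IS)(IK(IK(IK)))))
  step 12: K(S(K(KK))(K(IK(IK(IK)))))
  step 13: K(S(K(KK))(K(K(IK(IK)))))
  step 14: K(S(K(KK))(K(K(K(IK)))))
  step 15: K(S(K(KK))(K(K(KK))))

Answer: YES — reaches normal form K(S(K(KK))(K(K(KK)))) in 15 ≤ 18 steps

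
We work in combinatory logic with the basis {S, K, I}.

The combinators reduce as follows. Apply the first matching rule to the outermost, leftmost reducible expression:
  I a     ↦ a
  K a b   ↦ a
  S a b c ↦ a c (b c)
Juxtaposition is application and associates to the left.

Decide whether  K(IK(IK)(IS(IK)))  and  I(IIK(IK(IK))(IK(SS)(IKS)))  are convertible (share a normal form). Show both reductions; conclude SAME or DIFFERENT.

Term A:
  start: K(IK(IK)(IS(IK)))
  →1  K(K(IK)(IS(IK)))
  →2  K(IK)
  →3  KK

Term B:
  start: I(IIK(IK(IK))(IK(SS)(IKS)))
  →1  IIK(IK(IK))(IK(SS)(IKS))
  →2  IK(IK(IK))(IK(SS)(IKS))
  →3  K(IK(IK))(IK(SS)(IKS))
  →4  IK(IK)
  →5  K(IK)
  →6  KK

Answer: SAME — A ⇓ KK, B ⇓ KK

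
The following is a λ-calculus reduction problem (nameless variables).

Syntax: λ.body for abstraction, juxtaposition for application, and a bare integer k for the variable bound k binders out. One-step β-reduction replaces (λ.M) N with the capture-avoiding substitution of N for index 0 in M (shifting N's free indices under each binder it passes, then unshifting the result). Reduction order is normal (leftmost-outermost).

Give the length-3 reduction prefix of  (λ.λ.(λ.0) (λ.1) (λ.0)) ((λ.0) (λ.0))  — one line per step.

  start: (λ.λ.(λ.0) (λ.1) (λ.0)) ((λ.0) (λ.0))
  step 1: λ.(λ.0) (λ.1) (λ.0)
  step 2: λ.(λ.1) (λ.0)
  step 3: λ.0

Answer: after 3 steps: λ.0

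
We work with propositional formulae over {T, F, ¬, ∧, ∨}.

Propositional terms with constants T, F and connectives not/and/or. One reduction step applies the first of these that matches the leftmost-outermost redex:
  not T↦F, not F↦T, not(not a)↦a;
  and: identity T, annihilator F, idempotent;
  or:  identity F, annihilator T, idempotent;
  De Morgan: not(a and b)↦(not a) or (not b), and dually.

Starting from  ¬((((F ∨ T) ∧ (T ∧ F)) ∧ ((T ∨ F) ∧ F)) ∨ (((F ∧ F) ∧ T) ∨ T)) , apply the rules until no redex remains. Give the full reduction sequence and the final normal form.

  start: ¬((((F ∨ T) ∧ (T ∧ F)) ∧ ((T ∨ F) ∧ F)) ∨ (((F ∧ F) ∧ T) ∨ T))
  →1  ¬(((F ∨ T) ∧ (T ∧ F)) ∧ ((T ∨ F) ∧ F)) ∧ ¬(((F ∧ F) ∧ T) ∨ T)
  →2  (¬((F ∨ T) ∧ (T ∧ F)) ∨ ¬((T ∨ F) ∧ F)) ∧ ¬(((F ∧ F) ∧ T) ∨ T)
  →3  ((¬(F ∨ T) ∨ ¬(T ∧ F)) ∨ ¬((T ∨ F) ∧ F)) ∧ ¬(((F ∧ F) ∧ T) ∨ T)
  →4  (((¬F ∧ ¬T) ∨ ¬(T ∧ F)) ∨ ¬((T ∨ F) ∧ F)) ∧ ¬(((F ∧ F) ∧ T) ∨ T)
  →5  (((T ∧ ¬T) ∨ ¬(T ∧ F)) ∨ ¬((T ∨ F) ∧ F)) ∧ ¬(((F ∧ F) ∧ T) ∨ T)
  →6  ((¬T ∨ ¬(T ∧ F)) ∨ ¬((T ∨ F) ∧ F)) ∧ ¬(((F ∧ F) ∧ T) ∨ T)
  →7  ((F ∨ ¬(T ∧ F)) ∨ ¬((T ∨ F) ∧ F)) ∧ ¬(((F ∧ F) ∧ T) ∨ T)
  →8  (¬(T ∧ F) ∨ ¬((T ∨ F) ∧ F)) ∧ ¬(((F ∧ F) ∧ T) ∨ T)
  →9  ((¬T ∨ ¬F) ∨ ¬((T ∨ F) ∧ F)) ∧ ¬(((F ∧ F) ∧ T) ∨ T)
  →10  ((F ∨ ¬F) ∨ ¬((T ∨ F) ∧ F)) ∧ ¬(((F ∧ F) ∧ T) ∨ T)
  →11  (¬F ∨ ¬((T ∨ F) ∧ F)) ∧ ¬(((F ∧ F) ∧ T) ∨ T)
  →12  (T ∨ ¬((T ∨ F) ∧ F)) ∧ ¬(((F ∧ F) ∧ T) ∨ T)
  →13  T ∧ ¬(((F ∧ F) ∧ T) ∨ T)
  →14  ¬(((F ∧ F) ∧ T) ∨ T)
  →15  ¬((F ∧ F) ∧ T) ∧ ¬T
  →16  (¬(F ∧ F) ∨ ¬T) ∧ ¬T
  →17  ((¬F ∨ ¬F) ∨ ¬T) ∧ ¬T
  →18  (¬F ∨ ¬T) ∧ ¬T
  →19  (T ∨ ¬T) ∧ ¬T
  →20  T ∧ ¬T
  →21  ¬T
  →22  F

Answer: normal form = F  (in 22 steps)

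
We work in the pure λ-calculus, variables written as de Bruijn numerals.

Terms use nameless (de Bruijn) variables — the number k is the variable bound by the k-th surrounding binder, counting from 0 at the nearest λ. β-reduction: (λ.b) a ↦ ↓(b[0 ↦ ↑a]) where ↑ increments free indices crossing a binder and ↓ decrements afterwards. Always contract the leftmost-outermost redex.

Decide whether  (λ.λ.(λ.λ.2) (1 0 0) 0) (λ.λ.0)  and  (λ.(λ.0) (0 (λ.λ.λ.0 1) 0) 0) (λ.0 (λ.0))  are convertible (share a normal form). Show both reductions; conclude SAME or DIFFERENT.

Term A:
  start: (λ.λ.(λ.λ.2) (1 0 0) 0) (λ.λ.0)
  [1] λ.(λ.λ.2) ((λ.λ.0) 0 0) 0
  [2] λ.(λ.1) 0
  [3] λ.0

Term B:
  start: (λ.(λ.0) (0 (λ.λ.λ.0 1) 0) 0) (λ.0 (λ.0))
  [1] (λ.0) ((λ.0 (λ.0)) (λ.λ.λ.0 1) (λ.0 (λ.0))) (λ.0 (λ.0))
  [2] (λ.0 (λ.0)) (λ.λ.λ.0 1) (λ.0 (λ.0)) (λ.0 (λ.0))
  [3] (λ.λ.λ.0 1) (λ.0) (λ.0 (λ.0)) (λ.0 (λ.0))
  [4] (λ.λ.0 1) (λ.0 (λ.0)) (λ.0 (λ.0))
  [5] (λ.0 (λ.0 (λ.0))) (λ.0 (λ.0))
  [6] (λ.0 (λ.0)) (λ.0 (λ.0))
  [7] (λ.0 (λ.0)) (λ.0)
  [8] (λ.0) (λ.0)
  [9] λ.0

Answer: SAME — A ⇓ λ.0, B ⇓ λ.0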